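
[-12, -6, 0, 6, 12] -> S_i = -12 + 6*i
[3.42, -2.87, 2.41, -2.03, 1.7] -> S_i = 3.42*(-0.84)^i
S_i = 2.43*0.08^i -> [2.43, 0.19, 0.02, 0.0, 0.0]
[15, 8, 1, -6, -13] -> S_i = 15 + -7*i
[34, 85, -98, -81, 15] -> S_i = Random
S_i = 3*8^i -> [3, 24, 192, 1536, 12288]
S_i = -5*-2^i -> [-5, 10, -20, 40, -80]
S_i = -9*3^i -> [-9, -27, -81, -243, -729]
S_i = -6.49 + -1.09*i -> [-6.49, -7.58, -8.67, -9.76, -10.85]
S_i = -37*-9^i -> [-37, 333, -2997, 26973, -242757]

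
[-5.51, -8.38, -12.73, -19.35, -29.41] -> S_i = -5.51*1.52^i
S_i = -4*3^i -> [-4, -12, -36, -108, -324]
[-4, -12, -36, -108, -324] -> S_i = -4*3^i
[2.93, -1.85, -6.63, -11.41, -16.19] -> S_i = 2.93 + -4.78*i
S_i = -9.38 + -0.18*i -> [-9.38, -9.56, -9.74, -9.92, -10.1]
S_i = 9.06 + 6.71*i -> [9.06, 15.77, 22.48, 29.19, 35.9]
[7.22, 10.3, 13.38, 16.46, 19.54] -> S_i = 7.22 + 3.08*i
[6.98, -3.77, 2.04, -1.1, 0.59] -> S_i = 6.98*(-0.54)^i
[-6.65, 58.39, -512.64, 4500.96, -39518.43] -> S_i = -6.65*(-8.78)^i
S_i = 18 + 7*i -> [18, 25, 32, 39, 46]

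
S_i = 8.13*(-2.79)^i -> [8.13, -22.68, 63.28, -176.56, 492.61]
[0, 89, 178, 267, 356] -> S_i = 0 + 89*i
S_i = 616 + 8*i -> [616, 624, 632, 640, 648]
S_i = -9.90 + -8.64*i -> [-9.9, -18.54, -27.18, -35.82, -44.46]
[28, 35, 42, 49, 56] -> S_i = 28 + 7*i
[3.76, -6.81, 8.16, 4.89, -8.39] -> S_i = Random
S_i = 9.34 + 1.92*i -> [9.34, 11.26, 13.18, 15.1, 17.02]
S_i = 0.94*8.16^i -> [0.94, 7.67, 62.59, 510.74, 4167.62]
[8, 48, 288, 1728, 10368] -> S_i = 8*6^i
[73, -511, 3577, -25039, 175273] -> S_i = 73*-7^i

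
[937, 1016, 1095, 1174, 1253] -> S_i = 937 + 79*i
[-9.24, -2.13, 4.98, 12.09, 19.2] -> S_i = -9.24 + 7.11*i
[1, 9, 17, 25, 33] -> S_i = 1 + 8*i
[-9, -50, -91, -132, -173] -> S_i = -9 + -41*i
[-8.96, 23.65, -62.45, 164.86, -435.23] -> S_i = -8.96*(-2.64)^i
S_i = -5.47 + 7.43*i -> [-5.47, 1.96, 9.39, 16.82, 24.25]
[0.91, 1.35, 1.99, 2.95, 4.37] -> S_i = 0.91*1.48^i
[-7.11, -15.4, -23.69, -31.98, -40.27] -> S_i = -7.11 + -8.29*i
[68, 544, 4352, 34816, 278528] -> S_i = 68*8^i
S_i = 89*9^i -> [89, 801, 7209, 64881, 583929]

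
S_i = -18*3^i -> [-18, -54, -162, -486, -1458]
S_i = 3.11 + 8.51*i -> [3.11, 11.62, 20.13, 28.64, 37.15]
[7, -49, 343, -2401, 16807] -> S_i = 7*-7^i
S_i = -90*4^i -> [-90, -360, -1440, -5760, -23040]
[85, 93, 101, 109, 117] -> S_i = 85 + 8*i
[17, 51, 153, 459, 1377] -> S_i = 17*3^i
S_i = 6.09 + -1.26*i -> [6.09, 4.83, 3.57, 2.31, 1.05]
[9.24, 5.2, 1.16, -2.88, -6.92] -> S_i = 9.24 + -4.04*i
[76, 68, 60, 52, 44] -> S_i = 76 + -8*i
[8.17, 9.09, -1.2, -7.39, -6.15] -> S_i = Random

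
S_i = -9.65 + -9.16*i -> [-9.65, -18.81, -27.97, -37.13, -46.29]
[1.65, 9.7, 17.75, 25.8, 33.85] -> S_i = 1.65 + 8.05*i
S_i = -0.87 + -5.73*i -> [-0.87, -6.6, -12.33, -18.06, -23.79]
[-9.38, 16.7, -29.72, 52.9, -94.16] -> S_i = -9.38*(-1.78)^i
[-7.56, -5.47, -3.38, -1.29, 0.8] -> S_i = -7.56 + 2.09*i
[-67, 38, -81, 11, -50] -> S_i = Random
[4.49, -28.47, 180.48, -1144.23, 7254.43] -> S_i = 4.49*(-6.34)^i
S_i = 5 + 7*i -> [5, 12, 19, 26, 33]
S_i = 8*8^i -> [8, 64, 512, 4096, 32768]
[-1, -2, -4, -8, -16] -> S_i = -1*2^i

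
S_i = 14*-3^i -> [14, -42, 126, -378, 1134]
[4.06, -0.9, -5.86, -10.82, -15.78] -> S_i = 4.06 + -4.96*i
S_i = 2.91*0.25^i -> [2.91, 0.73, 0.18, 0.05, 0.01]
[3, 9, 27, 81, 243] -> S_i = 3*3^i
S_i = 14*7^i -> [14, 98, 686, 4802, 33614]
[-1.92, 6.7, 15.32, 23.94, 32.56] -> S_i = -1.92 + 8.62*i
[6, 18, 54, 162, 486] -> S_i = 6*3^i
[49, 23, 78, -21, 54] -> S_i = Random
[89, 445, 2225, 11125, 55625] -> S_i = 89*5^i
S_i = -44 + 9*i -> [-44, -35, -26, -17, -8]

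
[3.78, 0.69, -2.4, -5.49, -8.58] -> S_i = 3.78 + -3.09*i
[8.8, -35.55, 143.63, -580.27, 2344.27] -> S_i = 8.80*(-4.04)^i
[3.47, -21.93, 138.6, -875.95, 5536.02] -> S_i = 3.47*(-6.32)^i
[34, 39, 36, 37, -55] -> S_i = Random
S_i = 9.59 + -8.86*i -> [9.59, 0.73, -8.13, -16.99, -25.85]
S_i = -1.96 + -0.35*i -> [-1.96, -2.31, -2.66, -3.01, -3.36]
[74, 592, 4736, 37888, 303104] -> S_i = 74*8^i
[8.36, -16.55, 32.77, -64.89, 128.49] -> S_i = 8.36*(-1.98)^i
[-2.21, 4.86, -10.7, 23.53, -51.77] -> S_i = -2.21*(-2.20)^i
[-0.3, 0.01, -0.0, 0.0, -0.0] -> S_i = -0.30*(-0.03)^i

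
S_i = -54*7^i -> [-54, -378, -2646, -18522, -129654]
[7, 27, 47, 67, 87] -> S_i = 7 + 20*i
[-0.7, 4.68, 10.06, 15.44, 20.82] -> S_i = -0.70 + 5.38*i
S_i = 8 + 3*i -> [8, 11, 14, 17, 20]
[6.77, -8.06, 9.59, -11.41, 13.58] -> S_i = 6.77*(-1.19)^i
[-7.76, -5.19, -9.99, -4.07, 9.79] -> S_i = Random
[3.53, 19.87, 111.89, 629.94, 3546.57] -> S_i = 3.53*5.63^i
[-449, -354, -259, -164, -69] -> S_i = -449 + 95*i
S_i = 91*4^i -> [91, 364, 1456, 5824, 23296]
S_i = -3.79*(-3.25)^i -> [-3.79, 12.32, -40.03, 130.1, -422.84]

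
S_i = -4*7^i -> [-4, -28, -196, -1372, -9604]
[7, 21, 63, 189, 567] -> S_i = 7*3^i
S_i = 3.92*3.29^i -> [3.92, 12.9, 42.43, 139.6, 459.27]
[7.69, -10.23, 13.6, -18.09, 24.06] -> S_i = 7.69*(-1.33)^i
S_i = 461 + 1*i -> [461, 462, 463, 464, 465]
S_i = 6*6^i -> [6, 36, 216, 1296, 7776]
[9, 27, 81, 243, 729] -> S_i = 9*3^i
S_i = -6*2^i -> [-6, -12, -24, -48, -96]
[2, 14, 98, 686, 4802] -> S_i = 2*7^i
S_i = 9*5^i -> [9, 45, 225, 1125, 5625]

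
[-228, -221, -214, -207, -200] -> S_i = -228 + 7*i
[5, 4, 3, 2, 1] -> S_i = 5 + -1*i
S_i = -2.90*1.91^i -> [-2.9, -5.54, -10.58, -20.21, -38.6]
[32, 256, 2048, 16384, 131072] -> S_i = 32*8^i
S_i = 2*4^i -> [2, 8, 32, 128, 512]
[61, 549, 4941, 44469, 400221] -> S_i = 61*9^i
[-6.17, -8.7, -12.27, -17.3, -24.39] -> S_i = -6.17*1.41^i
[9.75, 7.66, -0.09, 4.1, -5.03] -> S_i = Random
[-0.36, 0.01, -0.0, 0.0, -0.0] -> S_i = -0.36*(-0.04)^i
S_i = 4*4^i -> [4, 16, 64, 256, 1024]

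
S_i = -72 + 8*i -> [-72, -64, -56, -48, -40]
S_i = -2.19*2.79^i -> [-2.19, -6.11, -17.05, -47.56, -132.7]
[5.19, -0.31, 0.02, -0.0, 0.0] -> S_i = 5.19*(-0.06)^i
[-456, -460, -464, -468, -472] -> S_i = -456 + -4*i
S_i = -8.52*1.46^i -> [-8.52, -12.44, -18.16, -26.52, -38.71]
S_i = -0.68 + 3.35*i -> [-0.68, 2.67, 6.02, 9.37, 12.72]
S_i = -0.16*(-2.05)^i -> [-0.16, 0.33, -0.67, 1.38, -2.83]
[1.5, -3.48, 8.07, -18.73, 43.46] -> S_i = 1.50*(-2.32)^i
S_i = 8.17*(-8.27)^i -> [8.17, -67.57, 558.77, -4621.03, 38215.9]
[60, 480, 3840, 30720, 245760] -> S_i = 60*8^i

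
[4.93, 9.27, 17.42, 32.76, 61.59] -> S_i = 4.93*1.88^i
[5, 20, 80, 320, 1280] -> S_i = 5*4^i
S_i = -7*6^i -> [-7, -42, -252, -1512, -9072]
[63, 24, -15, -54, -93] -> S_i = 63 + -39*i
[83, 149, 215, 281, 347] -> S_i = 83 + 66*i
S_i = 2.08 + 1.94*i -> [2.08, 4.02, 5.96, 7.9, 9.84]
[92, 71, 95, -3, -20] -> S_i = Random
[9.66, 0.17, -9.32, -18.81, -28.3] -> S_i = 9.66 + -9.49*i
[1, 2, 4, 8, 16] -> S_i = 1*2^i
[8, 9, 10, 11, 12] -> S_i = 8 + 1*i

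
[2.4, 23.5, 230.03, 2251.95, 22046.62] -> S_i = 2.40*9.79^i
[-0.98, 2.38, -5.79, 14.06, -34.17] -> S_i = -0.98*(-2.43)^i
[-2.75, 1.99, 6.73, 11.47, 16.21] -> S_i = -2.75 + 4.74*i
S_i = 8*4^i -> [8, 32, 128, 512, 2048]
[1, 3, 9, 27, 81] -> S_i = 1*3^i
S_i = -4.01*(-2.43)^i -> [-4.01, 9.74, -23.68, 57.54, -139.82]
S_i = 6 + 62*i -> [6, 68, 130, 192, 254]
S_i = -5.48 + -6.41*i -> [-5.48, -11.89, -18.3, -24.71, -31.12]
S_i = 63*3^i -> [63, 189, 567, 1701, 5103]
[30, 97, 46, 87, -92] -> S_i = Random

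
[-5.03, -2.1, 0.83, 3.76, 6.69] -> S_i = -5.03 + 2.93*i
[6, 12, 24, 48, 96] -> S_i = 6*2^i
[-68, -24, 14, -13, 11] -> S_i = Random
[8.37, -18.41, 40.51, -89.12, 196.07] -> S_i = 8.37*(-2.20)^i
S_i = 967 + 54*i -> [967, 1021, 1075, 1129, 1183]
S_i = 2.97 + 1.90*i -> [2.97, 4.87, 6.77, 8.67, 10.57]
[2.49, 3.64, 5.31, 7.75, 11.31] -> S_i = 2.49*1.46^i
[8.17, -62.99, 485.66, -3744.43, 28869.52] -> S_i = 8.17*(-7.71)^i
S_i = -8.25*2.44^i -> [-8.25, -20.13, -49.12, -119.85, -292.42]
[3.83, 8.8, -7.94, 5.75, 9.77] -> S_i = Random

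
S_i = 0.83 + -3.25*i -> [0.83, -2.42, -5.67, -8.92, -12.17]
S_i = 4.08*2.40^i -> [4.08, 9.79, 23.5, 56.4, 135.36]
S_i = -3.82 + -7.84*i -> [-3.82, -11.66, -19.5, -27.34, -35.18]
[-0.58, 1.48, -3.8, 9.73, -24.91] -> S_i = -0.58*(-2.56)^i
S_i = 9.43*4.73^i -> [9.43, 44.6, 210.98, 997.92, 4720.15]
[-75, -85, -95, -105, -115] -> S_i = -75 + -10*i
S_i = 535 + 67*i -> [535, 602, 669, 736, 803]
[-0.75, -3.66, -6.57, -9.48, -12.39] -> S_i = -0.75 + -2.91*i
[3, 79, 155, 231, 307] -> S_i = 3 + 76*i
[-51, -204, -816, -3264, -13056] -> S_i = -51*4^i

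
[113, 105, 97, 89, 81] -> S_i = 113 + -8*i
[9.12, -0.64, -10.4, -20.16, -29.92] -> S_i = 9.12 + -9.76*i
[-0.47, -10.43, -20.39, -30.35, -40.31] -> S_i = -0.47 + -9.96*i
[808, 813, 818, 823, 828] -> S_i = 808 + 5*i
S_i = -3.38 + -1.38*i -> [-3.38, -4.76, -6.14, -7.52, -8.9]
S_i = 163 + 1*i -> [163, 164, 165, 166, 167]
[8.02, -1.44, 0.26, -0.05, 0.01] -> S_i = 8.02*(-0.18)^i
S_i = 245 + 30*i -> [245, 275, 305, 335, 365]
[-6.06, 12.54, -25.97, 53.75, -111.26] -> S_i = -6.06*(-2.07)^i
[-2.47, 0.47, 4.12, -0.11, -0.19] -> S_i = Random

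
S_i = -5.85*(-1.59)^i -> [-5.85, 9.3, -14.79, 23.52, -37.39]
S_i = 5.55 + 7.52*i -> [5.55, 13.07, 20.59, 28.11, 35.63]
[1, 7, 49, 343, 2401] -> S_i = 1*7^i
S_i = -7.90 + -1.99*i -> [-7.9, -9.89, -11.88, -13.87, -15.86]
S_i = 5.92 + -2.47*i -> [5.92, 3.45, 0.98, -1.49, -3.96]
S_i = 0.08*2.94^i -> [0.08, 0.24, 0.69, 2.03, 5.98]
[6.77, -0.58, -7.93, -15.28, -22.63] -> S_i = 6.77 + -7.35*i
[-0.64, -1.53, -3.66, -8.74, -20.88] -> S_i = -0.64*2.39^i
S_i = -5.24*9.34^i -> [-5.24, -48.94, -457.11, -4269.45, -39876.66]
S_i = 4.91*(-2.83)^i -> [4.91, -13.9, 39.32, -111.29, 314.94]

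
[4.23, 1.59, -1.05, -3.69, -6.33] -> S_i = 4.23 + -2.64*i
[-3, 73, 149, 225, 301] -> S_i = -3 + 76*i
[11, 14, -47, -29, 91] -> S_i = Random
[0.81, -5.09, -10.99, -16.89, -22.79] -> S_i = 0.81 + -5.90*i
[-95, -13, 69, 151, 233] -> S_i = -95 + 82*i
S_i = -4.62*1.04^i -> [-4.62, -4.8, -5.0, -5.2, -5.4]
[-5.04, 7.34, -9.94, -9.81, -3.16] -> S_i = Random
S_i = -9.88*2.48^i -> [-9.88, -24.5, -60.77, -150.7, -373.73]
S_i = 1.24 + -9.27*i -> [1.24, -8.03, -17.3, -26.57, -35.84]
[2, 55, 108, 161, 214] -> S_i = 2 + 53*i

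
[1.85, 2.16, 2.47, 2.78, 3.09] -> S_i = 1.85 + 0.31*i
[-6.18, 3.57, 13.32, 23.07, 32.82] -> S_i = -6.18 + 9.75*i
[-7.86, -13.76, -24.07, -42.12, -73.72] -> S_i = -7.86*1.75^i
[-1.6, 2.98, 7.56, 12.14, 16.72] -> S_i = -1.60 + 4.58*i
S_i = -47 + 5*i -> [-47, -42, -37, -32, -27]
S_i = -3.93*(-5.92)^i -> [-3.93, 23.27, -137.73, 815.38, -4827.02]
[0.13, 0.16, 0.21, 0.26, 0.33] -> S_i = 0.13*1.26^i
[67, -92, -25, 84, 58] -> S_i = Random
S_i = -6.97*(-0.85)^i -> [-6.97, 5.92, -5.04, 4.28, -3.64]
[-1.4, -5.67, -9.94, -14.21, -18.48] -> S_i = -1.40 + -4.27*i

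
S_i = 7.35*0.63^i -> [7.35, 4.63, 2.92, 1.84, 1.16]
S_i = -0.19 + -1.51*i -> [-0.19, -1.7, -3.21, -4.72, -6.23]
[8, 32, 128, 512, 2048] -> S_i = 8*4^i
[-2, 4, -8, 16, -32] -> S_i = -2*-2^i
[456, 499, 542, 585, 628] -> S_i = 456 + 43*i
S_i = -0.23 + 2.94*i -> [-0.23, 2.71, 5.65, 8.59, 11.53]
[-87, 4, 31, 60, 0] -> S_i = Random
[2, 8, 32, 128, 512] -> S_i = 2*4^i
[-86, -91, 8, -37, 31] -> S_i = Random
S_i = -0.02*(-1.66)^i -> [-0.02, 0.03, -0.06, 0.09, -0.15]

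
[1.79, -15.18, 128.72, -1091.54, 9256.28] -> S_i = 1.79*(-8.48)^i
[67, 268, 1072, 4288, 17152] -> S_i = 67*4^i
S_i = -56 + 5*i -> [-56, -51, -46, -41, -36]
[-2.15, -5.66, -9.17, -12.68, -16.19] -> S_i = -2.15 + -3.51*i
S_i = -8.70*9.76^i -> [-8.7, -84.91, -828.74, -8088.51, -78943.89]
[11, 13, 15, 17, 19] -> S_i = 11 + 2*i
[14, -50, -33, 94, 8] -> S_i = Random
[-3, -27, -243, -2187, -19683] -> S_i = -3*9^i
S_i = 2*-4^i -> [2, -8, 32, -128, 512]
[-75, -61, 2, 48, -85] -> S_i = Random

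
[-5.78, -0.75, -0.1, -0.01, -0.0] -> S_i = -5.78*0.13^i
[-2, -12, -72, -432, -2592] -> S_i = -2*6^i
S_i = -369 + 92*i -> [-369, -277, -185, -93, -1]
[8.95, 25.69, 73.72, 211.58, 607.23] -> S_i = 8.95*2.87^i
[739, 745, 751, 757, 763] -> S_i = 739 + 6*i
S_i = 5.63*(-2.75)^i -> [5.63, -15.48, 42.58, -117.09, 321.99]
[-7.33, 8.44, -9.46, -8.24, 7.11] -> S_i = Random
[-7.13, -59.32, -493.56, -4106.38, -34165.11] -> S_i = -7.13*8.32^i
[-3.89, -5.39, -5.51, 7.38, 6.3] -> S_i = Random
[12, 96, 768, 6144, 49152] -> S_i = 12*8^i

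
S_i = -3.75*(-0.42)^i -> [-3.75, 1.58, -0.66, 0.28, -0.12]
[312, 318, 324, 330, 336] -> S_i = 312 + 6*i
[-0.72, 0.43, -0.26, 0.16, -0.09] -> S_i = -0.72*(-0.60)^i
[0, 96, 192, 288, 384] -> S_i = 0 + 96*i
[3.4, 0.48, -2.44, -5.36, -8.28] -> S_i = 3.40 + -2.92*i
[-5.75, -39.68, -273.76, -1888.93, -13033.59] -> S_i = -5.75*6.90^i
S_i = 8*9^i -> [8, 72, 648, 5832, 52488]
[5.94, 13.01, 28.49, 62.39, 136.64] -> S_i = 5.94*2.19^i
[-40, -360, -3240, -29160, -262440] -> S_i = -40*9^i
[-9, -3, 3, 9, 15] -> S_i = -9 + 6*i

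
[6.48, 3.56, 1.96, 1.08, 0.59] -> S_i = 6.48*0.55^i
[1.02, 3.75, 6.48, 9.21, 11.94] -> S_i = 1.02 + 2.73*i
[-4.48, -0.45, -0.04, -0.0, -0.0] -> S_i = -4.48*0.10^i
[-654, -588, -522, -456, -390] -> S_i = -654 + 66*i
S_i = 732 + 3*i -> [732, 735, 738, 741, 744]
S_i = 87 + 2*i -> [87, 89, 91, 93, 95]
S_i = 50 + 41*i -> [50, 91, 132, 173, 214]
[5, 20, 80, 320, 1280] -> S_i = 5*4^i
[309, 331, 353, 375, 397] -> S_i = 309 + 22*i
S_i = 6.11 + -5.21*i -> [6.11, 0.9, -4.31, -9.52, -14.73]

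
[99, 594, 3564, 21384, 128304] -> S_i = 99*6^i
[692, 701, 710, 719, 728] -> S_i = 692 + 9*i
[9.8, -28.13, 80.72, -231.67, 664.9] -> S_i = 9.80*(-2.87)^i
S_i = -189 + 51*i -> [-189, -138, -87, -36, 15]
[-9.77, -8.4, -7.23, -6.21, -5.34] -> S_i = -9.77*0.86^i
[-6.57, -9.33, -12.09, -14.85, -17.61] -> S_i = -6.57 + -2.76*i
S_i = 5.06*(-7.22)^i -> [5.06, -36.53, 263.77, -1904.42, 13749.89]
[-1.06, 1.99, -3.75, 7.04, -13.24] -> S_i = -1.06*(-1.88)^i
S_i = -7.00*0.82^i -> [-7.0, -5.74, -4.71, -3.86, -3.16]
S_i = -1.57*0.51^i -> [-1.57, -0.8, -0.41, -0.21, -0.11]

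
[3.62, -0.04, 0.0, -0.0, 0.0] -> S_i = 3.62*(-0.01)^i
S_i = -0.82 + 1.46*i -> [-0.82, 0.64, 2.1, 3.56, 5.02]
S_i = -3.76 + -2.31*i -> [-3.76, -6.07, -8.38, -10.69, -13.0]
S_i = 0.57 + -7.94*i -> [0.57, -7.37, -15.31, -23.25, -31.19]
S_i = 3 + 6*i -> [3, 9, 15, 21, 27]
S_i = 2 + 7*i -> [2, 9, 16, 23, 30]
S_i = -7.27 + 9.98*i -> [-7.27, 2.71, 12.69, 22.67, 32.65]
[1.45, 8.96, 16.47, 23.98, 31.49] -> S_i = 1.45 + 7.51*i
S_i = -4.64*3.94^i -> [-4.64, -18.28, -72.03, -283.8, -1118.16]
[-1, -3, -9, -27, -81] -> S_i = -1*3^i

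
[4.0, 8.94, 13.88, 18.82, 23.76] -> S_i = 4.00 + 4.94*i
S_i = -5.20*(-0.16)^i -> [-5.2, 0.83, -0.13, 0.02, -0.0]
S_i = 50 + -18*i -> [50, 32, 14, -4, -22]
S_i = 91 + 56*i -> [91, 147, 203, 259, 315]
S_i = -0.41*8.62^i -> [-0.41, -3.53, -30.46, -262.61, -2263.67]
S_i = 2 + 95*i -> [2, 97, 192, 287, 382]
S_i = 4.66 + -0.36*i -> [4.66, 4.3, 3.94, 3.58, 3.22]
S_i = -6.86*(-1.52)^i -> [-6.86, 10.43, -15.85, 24.09, -36.62]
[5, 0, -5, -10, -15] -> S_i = 5 + -5*i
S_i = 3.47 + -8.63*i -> [3.47, -5.16, -13.79, -22.42, -31.05]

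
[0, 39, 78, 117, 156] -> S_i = 0 + 39*i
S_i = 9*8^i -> [9, 72, 576, 4608, 36864]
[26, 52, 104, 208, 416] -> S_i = 26*2^i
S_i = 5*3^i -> [5, 15, 45, 135, 405]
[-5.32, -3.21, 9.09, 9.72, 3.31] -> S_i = Random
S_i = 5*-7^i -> [5, -35, 245, -1715, 12005]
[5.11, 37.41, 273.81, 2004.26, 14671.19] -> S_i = 5.11*7.32^i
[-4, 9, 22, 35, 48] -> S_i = -4 + 13*i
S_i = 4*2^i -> [4, 8, 16, 32, 64]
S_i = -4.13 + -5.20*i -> [-4.13, -9.33, -14.53, -19.73, -24.93]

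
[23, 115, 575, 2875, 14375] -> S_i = 23*5^i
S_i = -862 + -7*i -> [-862, -869, -876, -883, -890]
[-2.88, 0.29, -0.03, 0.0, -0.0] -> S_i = -2.88*(-0.10)^i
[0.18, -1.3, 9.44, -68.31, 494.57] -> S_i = 0.18*(-7.24)^i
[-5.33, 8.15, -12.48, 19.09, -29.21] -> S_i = -5.33*(-1.53)^i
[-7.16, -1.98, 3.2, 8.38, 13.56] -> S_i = -7.16 + 5.18*i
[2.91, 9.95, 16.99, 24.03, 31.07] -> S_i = 2.91 + 7.04*i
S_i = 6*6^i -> [6, 36, 216, 1296, 7776]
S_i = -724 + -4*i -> [-724, -728, -732, -736, -740]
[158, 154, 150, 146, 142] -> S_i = 158 + -4*i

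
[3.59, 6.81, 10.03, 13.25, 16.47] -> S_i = 3.59 + 3.22*i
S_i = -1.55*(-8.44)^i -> [-1.55, 13.08, -110.41, 931.88, -7865.05]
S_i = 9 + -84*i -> [9, -75, -159, -243, -327]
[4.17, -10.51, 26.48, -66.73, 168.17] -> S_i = 4.17*(-2.52)^i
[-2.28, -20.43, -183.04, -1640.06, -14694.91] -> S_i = -2.28*8.96^i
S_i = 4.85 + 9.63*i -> [4.85, 14.48, 24.11, 33.74, 43.37]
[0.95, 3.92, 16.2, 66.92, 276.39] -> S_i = 0.95*4.13^i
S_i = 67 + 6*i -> [67, 73, 79, 85, 91]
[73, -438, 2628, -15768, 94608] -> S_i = 73*-6^i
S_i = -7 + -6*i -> [-7, -13, -19, -25, -31]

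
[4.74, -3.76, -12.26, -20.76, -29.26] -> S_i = 4.74 + -8.50*i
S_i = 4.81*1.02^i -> [4.81, 4.91, 5.0, 5.1, 5.21]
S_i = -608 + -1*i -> [-608, -609, -610, -611, -612]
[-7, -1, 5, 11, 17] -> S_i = -7 + 6*i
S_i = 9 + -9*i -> [9, 0, -9, -18, -27]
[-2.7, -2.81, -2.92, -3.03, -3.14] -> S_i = -2.70 + -0.11*i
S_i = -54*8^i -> [-54, -432, -3456, -27648, -221184]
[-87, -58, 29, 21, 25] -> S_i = Random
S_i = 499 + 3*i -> [499, 502, 505, 508, 511]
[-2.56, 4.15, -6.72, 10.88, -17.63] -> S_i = -2.56*(-1.62)^i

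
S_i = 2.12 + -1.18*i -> [2.12, 0.94, -0.24, -1.42, -2.6]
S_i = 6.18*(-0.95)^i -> [6.18, -5.87, 5.58, -5.3, 5.03]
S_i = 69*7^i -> [69, 483, 3381, 23667, 165669]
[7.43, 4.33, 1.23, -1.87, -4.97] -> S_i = 7.43 + -3.10*i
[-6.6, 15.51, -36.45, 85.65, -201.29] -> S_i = -6.60*(-2.35)^i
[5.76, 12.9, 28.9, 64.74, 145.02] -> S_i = 5.76*2.24^i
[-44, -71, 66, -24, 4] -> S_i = Random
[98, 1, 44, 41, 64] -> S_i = Random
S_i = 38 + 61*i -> [38, 99, 160, 221, 282]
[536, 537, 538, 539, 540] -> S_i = 536 + 1*i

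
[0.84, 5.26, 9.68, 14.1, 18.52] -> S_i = 0.84 + 4.42*i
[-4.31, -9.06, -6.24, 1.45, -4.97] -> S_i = Random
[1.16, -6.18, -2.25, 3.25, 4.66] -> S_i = Random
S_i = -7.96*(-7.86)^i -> [-7.96, 62.57, -491.77, 3865.28, -30381.08]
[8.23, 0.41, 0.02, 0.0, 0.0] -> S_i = 8.23*0.05^i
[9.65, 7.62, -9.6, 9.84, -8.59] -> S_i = Random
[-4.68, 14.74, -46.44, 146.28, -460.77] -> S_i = -4.68*(-3.15)^i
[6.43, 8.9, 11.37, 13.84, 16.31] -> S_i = 6.43 + 2.47*i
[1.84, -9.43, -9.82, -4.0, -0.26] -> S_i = Random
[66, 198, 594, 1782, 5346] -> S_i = 66*3^i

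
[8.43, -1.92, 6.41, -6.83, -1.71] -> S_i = Random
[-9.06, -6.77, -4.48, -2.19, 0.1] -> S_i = -9.06 + 2.29*i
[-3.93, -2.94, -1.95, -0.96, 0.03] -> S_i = -3.93 + 0.99*i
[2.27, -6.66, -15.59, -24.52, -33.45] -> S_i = 2.27 + -8.93*i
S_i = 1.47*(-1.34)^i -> [1.47, -1.97, 2.64, -3.54, 4.74]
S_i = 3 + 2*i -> [3, 5, 7, 9, 11]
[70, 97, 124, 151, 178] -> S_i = 70 + 27*i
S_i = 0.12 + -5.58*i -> [0.12, -5.46, -11.04, -16.62, -22.2]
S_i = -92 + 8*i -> [-92, -84, -76, -68, -60]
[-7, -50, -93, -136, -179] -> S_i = -7 + -43*i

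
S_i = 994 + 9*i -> [994, 1003, 1012, 1021, 1030]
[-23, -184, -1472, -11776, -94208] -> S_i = -23*8^i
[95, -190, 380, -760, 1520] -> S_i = 95*-2^i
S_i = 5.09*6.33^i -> [5.09, 32.22, 203.95, 1291.01, 8172.08]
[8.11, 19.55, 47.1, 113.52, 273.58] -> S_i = 8.11*2.41^i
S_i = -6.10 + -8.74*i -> [-6.1, -14.84, -23.58, -32.32, -41.06]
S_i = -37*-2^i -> [-37, 74, -148, 296, -592]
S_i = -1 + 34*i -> [-1, 33, 67, 101, 135]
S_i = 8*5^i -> [8, 40, 200, 1000, 5000]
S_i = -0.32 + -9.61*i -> [-0.32, -9.93, -19.54, -29.15, -38.76]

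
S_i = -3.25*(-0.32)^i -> [-3.25, 1.04, -0.33, 0.11, -0.03]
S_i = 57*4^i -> [57, 228, 912, 3648, 14592]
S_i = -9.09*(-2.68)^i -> [-9.09, 24.36, -65.29, 174.97, -468.92]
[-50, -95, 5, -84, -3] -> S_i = Random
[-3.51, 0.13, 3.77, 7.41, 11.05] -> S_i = -3.51 + 3.64*i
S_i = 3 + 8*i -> [3, 11, 19, 27, 35]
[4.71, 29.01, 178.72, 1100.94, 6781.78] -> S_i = 4.71*6.16^i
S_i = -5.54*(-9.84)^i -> [-5.54, 54.51, -536.41, 5278.31, -51938.59]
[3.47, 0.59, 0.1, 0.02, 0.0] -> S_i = 3.47*0.17^i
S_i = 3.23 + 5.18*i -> [3.23, 8.41, 13.59, 18.77, 23.95]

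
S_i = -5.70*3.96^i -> [-5.7, -22.57, -89.39, -353.97, -1401.7]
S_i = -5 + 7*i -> [-5, 2, 9, 16, 23]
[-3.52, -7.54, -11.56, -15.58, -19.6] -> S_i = -3.52 + -4.02*i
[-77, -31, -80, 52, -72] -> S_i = Random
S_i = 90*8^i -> [90, 720, 5760, 46080, 368640]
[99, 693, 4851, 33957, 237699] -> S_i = 99*7^i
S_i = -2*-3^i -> [-2, 6, -18, 54, -162]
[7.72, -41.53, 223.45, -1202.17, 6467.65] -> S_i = 7.72*(-5.38)^i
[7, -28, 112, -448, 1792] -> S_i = 7*-4^i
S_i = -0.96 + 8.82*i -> [-0.96, 7.86, 16.68, 25.5, 34.32]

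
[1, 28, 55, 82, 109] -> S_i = 1 + 27*i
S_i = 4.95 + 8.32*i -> [4.95, 13.27, 21.59, 29.91, 38.23]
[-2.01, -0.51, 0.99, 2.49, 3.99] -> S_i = -2.01 + 1.50*i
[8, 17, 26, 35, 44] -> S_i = 8 + 9*i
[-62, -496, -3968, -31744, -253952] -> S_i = -62*8^i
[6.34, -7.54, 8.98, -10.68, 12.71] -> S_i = 6.34*(-1.19)^i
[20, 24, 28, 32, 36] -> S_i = 20 + 4*i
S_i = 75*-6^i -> [75, -450, 2700, -16200, 97200]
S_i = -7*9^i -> [-7, -63, -567, -5103, -45927]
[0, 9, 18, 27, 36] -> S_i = 0 + 9*i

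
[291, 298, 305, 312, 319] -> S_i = 291 + 7*i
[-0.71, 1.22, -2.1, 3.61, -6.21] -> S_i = -0.71*(-1.72)^i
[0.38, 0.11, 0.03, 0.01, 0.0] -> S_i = 0.38*0.29^i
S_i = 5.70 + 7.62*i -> [5.7, 13.32, 20.94, 28.56, 36.18]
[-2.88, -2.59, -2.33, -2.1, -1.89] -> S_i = -2.88*0.90^i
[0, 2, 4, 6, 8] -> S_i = 0 + 2*i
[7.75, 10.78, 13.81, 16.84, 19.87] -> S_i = 7.75 + 3.03*i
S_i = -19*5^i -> [-19, -95, -475, -2375, -11875]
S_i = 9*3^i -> [9, 27, 81, 243, 729]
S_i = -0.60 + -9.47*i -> [-0.6, -10.07, -19.54, -29.01, -38.48]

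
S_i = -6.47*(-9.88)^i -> [-6.47, 63.92, -631.57, 6239.86, -61649.85]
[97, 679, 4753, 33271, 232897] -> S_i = 97*7^i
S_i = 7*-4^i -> [7, -28, 112, -448, 1792]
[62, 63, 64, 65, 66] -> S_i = 62 + 1*i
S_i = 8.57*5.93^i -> [8.57, 50.82, 301.36, 1787.08, 10597.41]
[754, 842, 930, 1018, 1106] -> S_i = 754 + 88*i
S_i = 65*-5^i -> [65, -325, 1625, -8125, 40625]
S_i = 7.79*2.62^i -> [7.79, 20.41, 53.47, 140.1, 367.06]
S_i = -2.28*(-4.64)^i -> [-2.28, 10.58, -49.09, 227.77, -1056.83]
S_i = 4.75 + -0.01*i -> [4.75, 4.74, 4.73, 4.72, 4.71]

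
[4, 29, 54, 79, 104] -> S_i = 4 + 25*i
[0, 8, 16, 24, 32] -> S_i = 0 + 8*i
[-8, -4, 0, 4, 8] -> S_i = -8 + 4*i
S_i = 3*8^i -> [3, 24, 192, 1536, 12288]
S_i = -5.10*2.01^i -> [-5.1, -10.25, -20.6, -41.42, -83.24]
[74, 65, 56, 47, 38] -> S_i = 74 + -9*i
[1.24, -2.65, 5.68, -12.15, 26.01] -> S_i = 1.24*(-2.14)^i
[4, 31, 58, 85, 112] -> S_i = 4 + 27*i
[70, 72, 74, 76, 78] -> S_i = 70 + 2*i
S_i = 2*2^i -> [2, 4, 8, 16, 32]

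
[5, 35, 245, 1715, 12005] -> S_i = 5*7^i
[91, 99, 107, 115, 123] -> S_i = 91 + 8*i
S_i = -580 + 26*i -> [-580, -554, -528, -502, -476]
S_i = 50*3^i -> [50, 150, 450, 1350, 4050]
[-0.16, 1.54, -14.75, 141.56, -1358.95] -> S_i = -0.16*(-9.60)^i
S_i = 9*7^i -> [9, 63, 441, 3087, 21609]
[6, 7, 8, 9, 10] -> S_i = 6 + 1*i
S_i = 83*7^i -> [83, 581, 4067, 28469, 199283]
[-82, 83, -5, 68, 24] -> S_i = Random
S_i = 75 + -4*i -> [75, 71, 67, 63, 59]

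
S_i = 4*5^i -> [4, 20, 100, 500, 2500]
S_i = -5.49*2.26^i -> [-5.49, -12.41, -28.04, -63.37, -143.22]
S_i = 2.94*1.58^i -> [2.94, 4.65, 7.34, 11.6, 18.32]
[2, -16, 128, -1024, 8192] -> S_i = 2*-8^i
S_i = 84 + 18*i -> [84, 102, 120, 138, 156]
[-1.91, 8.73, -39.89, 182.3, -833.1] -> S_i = -1.91*(-4.57)^i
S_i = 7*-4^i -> [7, -28, 112, -448, 1792]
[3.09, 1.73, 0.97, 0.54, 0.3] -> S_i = 3.09*0.56^i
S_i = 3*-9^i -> [3, -27, 243, -2187, 19683]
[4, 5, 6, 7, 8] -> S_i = 4 + 1*i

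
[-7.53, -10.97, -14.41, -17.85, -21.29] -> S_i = -7.53 + -3.44*i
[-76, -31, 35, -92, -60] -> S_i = Random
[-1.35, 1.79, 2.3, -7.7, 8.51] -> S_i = Random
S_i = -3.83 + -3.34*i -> [-3.83, -7.17, -10.51, -13.85, -17.19]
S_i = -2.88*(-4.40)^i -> [-2.88, 12.67, -55.76, 245.33, -1079.45]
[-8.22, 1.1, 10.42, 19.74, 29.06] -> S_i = -8.22 + 9.32*i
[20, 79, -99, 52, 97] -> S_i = Random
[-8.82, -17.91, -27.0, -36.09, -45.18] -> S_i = -8.82 + -9.09*i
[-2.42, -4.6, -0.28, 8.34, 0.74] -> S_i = Random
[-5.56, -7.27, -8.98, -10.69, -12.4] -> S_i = -5.56 + -1.71*i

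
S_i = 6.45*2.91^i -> [6.45, 18.77, 54.62, 158.94, 462.52]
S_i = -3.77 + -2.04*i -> [-3.77, -5.81, -7.85, -9.89, -11.93]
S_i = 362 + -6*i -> [362, 356, 350, 344, 338]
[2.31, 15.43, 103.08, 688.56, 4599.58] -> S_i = 2.31*6.68^i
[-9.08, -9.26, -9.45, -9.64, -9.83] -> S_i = -9.08*1.02^i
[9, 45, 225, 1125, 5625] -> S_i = 9*5^i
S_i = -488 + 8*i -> [-488, -480, -472, -464, -456]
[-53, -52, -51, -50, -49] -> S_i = -53 + 1*i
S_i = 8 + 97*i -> [8, 105, 202, 299, 396]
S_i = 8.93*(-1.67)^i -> [8.93, -14.91, 24.9, -41.59, 69.46]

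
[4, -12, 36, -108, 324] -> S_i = 4*-3^i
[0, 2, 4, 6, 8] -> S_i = 0 + 2*i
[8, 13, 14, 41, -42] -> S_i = Random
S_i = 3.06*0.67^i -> [3.06, 2.05, 1.37, 0.92, 0.62]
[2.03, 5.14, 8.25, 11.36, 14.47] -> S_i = 2.03 + 3.11*i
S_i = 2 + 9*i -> [2, 11, 20, 29, 38]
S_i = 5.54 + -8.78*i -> [5.54, -3.24, -12.02, -20.8, -29.58]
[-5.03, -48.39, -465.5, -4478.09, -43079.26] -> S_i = -5.03*9.62^i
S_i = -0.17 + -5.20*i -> [-0.17, -5.37, -10.57, -15.77, -20.97]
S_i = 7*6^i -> [7, 42, 252, 1512, 9072]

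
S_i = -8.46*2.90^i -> [-8.46, -24.53, -71.15, -206.33, -598.36]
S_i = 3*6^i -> [3, 18, 108, 648, 3888]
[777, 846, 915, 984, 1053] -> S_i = 777 + 69*i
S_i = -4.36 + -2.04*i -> [-4.36, -6.4, -8.44, -10.48, -12.52]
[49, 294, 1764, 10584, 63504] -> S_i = 49*6^i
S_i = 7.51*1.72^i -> [7.51, 12.92, 22.22, 38.21, 65.73]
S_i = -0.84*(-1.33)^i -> [-0.84, 1.12, -1.49, 1.98, -2.63]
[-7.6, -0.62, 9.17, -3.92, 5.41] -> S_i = Random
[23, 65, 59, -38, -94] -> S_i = Random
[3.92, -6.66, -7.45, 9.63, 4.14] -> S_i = Random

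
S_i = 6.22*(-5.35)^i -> [6.22, -33.28, 178.03, -952.47, 5095.72]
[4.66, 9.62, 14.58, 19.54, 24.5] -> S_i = 4.66 + 4.96*i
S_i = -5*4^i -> [-5, -20, -80, -320, -1280]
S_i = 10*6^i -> [10, 60, 360, 2160, 12960]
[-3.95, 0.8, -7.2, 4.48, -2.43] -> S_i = Random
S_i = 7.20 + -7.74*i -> [7.2, -0.54, -8.28, -16.02, -23.76]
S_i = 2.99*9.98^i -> [2.99, 29.84, 297.81, 2972.1, 29661.52]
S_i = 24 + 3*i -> [24, 27, 30, 33, 36]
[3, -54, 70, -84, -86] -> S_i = Random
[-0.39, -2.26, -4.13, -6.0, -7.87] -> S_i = -0.39 + -1.87*i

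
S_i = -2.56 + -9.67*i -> [-2.56, -12.23, -21.9, -31.57, -41.24]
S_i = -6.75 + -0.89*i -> [-6.75, -7.64, -8.53, -9.42, -10.31]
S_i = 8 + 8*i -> [8, 16, 24, 32, 40]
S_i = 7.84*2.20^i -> [7.84, 17.25, 37.95, 83.48, 183.66]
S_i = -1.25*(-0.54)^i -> [-1.25, 0.68, -0.36, 0.2, -0.11]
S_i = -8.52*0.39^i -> [-8.52, -3.32, -1.3, -0.51, -0.2]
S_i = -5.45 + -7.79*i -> [-5.45, -13.24, -21.03, -28.82, -36.61]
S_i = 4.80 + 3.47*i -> [4.8, 8.27, 11.74, 15.21, 18.68]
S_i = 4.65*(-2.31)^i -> [4.65, -10.74, 24.81, -57.32, 132.4]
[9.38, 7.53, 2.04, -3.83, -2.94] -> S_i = Random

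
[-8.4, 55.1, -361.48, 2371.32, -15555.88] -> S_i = -8.40*(-6.56)^i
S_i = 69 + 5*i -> [69, 74, 79, 84, 89]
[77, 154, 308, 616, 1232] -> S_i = 77*2^i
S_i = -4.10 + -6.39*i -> [-4.1, -10.49, -16.88, -23.27, -29.66]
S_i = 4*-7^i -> [4, -28, 196, -1372, 9604]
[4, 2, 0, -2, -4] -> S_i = 4 + -2*i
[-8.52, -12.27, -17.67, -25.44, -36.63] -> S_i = -8.52*1.44^i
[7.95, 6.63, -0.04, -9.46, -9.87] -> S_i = Random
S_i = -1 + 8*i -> [-1, 7, 15, 23, 31]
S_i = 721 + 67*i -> [721, 788, 855, 922, 989]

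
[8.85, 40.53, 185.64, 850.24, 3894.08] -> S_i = 8.85*4.58^i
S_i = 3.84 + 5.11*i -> [3.84, 8.95, 14.06, 19.17, 24.28]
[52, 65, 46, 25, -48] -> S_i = Random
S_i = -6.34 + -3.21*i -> [-6.34, -9.55, -12.76, -15.97, -19.18]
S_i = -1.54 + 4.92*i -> [-1.54, 3.38, 8.3, 13.22, 18.14]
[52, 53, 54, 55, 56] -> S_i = 52 + 1*i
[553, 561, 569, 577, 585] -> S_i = 553 + 8*i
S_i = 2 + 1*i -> [2, 3, 4, 5, 6]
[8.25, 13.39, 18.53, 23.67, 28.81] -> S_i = 8.25 + 5.14*i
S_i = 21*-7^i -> [21, -147, 1029, -7203, 50421]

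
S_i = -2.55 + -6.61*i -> [-2.55, -9.16, -15.77, -22.38, -28.99]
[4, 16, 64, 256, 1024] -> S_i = 4*4^i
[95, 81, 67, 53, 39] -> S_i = 95 + -14*i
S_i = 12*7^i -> [12, 84, 588, 4116, 28812]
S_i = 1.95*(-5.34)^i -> [1.95, -10.41, 55.61, -296.93, 1585.62]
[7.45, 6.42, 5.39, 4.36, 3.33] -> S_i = 7.45 + -1.03*i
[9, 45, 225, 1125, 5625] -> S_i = 9*5^i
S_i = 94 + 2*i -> [94, 96, 98, 100, 102]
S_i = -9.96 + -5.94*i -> [-9.96, -15.9, -21.84, -27.78, -33.72]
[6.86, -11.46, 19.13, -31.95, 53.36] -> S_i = 6.86*(-1.67)^i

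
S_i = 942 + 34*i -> [942, 976, 1010, 1044, 1078]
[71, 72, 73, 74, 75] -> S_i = 71 + 1*i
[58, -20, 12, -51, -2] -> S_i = Random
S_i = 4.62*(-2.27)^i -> [4.62, -10.49, 23.81, -54.04, 122.67]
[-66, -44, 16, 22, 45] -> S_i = Random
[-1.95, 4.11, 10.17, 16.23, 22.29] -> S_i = -1.95 + 6.06*i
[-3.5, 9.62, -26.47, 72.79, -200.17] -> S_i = -3.50*(-2.75)^i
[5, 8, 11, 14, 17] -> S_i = 5 + 3*i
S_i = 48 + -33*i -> [48, 15, -18, -51, -84]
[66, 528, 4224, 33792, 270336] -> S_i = 66*8^i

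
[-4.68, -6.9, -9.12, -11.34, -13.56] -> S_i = -4.68 + -2.22*i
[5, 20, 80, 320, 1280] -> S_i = 5*4^i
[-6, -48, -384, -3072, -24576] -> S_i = -6*8^i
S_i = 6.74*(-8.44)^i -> [6.74, -56.89, 480.11, -4052.17, 34200.28]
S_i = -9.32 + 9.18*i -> [-9.32, -0.14, 9.04, 18.22, 27.4]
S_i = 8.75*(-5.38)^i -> [8.75, -47.08, 253.26, -1362.56, 7330.56]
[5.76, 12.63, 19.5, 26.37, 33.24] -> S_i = 5.76 + 6.87*i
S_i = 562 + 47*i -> [562, 609, 656, 703, 750]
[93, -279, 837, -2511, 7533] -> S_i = 93*-3^i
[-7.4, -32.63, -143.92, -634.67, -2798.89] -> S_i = -7.40*4.41^i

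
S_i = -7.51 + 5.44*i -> [-7.51, -2.07, 3.37, 8.81, 14.25]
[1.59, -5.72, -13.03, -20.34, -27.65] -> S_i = 1.59 + -7.31*i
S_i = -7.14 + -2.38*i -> [-7.14, -9.52, -11.9, -14.28, -16.66]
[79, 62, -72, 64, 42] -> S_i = Random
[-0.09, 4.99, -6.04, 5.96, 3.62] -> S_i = Random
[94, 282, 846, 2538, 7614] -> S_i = 94*3^i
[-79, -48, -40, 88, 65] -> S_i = Random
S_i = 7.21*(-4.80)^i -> [7.21, -34.61, 166.12, -797.37, 3827.37]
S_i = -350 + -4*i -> [-350, -354, -358, -362, -366]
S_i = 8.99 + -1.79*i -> [8.99, 7.2, 5.41, 3.62, 1.83]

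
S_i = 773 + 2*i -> [773, 775, 777, 779, 781]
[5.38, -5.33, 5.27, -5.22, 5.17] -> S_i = 5.38*(-0.99)^i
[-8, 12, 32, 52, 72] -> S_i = -8 + 20*i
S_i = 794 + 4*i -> [794, 798, 802, 806, 810]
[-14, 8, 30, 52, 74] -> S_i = -14 + 22*i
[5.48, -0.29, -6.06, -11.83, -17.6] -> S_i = 5.48 + -5.77*i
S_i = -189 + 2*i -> [-189, -187, -185, -183, -181]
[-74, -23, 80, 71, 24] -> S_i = Random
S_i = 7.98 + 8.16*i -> [7.98, 16.14, 24.3, 32.46, 40.62]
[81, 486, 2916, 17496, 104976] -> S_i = 81*6^i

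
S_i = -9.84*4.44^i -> [-9.84, -43.69, -193.98, -861.28, -3824.08]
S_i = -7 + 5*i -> [-7, -2, 3, 8, 13]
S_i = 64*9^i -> [64, 576, 5184, 46656, 419904]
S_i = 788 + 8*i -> [788, 796, 804, 812, 820]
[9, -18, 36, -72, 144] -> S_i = 9*-2^i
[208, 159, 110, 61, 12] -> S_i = 208 + -49*i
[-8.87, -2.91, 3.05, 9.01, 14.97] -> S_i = -8.87 + 5.96*i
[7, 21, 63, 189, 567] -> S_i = 7*3^i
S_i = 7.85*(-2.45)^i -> [7.85, -19.23, 47.12, -115.44, 282.84]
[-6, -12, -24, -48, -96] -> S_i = -6*2^i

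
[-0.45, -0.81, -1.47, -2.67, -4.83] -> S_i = -0.45*1.81^i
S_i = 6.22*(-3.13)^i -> [6.22, -19.47, 60.94, -190.73, 596.99]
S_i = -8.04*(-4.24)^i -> [-8.04, 34.09, -144.54, 612.85, -2598.48]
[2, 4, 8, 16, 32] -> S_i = 2*2^i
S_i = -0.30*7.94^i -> [-0.3, -2.38, -18.91, -150.17, -1192.35]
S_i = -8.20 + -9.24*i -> [-8.2, -17.44, -26.68, -35.92, -45.16]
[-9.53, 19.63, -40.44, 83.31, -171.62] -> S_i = -9.53*(-2.06)^i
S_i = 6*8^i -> [6, 48, 384, 3072, 24576]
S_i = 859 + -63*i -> [859, 796, 733, 670, 607]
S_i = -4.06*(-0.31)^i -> [-4.06, 1.26, -0.39, 0.12, -0.04]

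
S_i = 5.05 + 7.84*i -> [5.05, 12.89, 20.73, 28.57, 36.41]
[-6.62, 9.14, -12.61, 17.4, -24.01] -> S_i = -6.62*(-1.38)^i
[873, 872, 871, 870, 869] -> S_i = 873 + -1*i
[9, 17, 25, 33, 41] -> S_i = 9 + 8*i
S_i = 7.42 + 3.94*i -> [7.42, 11.36, 15.3, 19.24, 23.18]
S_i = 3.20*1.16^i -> [3.2, 3.71, 4.31, 4.99, 5.79]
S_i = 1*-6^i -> [1, -6, 36, -216, 1296]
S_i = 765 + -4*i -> [765, 761, 757, 753, 749]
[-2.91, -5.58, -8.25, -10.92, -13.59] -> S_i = -2.91 + -2.67*i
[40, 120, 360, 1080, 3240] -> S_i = 40*3^i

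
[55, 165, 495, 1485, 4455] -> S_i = 55*3^i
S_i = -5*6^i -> [-5, -30, -180, -1080, -6480]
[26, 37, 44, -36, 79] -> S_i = Random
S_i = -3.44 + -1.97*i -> [-3.44, -5.41, -7.38, -9.35, -11.32]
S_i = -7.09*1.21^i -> [-7.09, -8.58, -10.38, -12.56, -15.2]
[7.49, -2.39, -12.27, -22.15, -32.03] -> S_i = 7.49 + -9.88*i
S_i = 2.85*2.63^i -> [2.85, 7.5, 19.71, 51.85, 136.35]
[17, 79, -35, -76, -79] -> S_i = Random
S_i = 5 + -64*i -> [5, -59, -123, -187, -251]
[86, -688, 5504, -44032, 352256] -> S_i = 86*-8^i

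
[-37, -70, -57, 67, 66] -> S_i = Random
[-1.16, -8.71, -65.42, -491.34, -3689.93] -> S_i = -1.16*7.51^i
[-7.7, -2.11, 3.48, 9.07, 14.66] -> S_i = -7.70 + 5.59*i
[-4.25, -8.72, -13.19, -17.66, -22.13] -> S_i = -4.25 + -4.47*i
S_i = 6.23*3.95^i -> [6.23, 24.61, 97.2, 383.95, 1516.62]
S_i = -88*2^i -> [-88, -176, -352, -704, -1408]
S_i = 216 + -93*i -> [216, 123, 30, -63, -156]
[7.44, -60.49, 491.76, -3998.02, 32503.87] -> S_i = 7.44*(-8.13)^i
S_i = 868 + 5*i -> [868, 873, 878, 883, 888]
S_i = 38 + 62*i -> [38, 100, 162, 224, 286]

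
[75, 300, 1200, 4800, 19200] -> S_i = 75*4^i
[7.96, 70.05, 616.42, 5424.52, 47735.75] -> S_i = 7.96*8.80^i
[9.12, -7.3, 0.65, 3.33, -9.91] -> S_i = Random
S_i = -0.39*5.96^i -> [-0.39, -2.32, -13.85, -82.57, -492.1]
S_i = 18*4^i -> [18, 72, 288, 1152, 4608]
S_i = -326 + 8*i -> [-326, -318, -310, -302, -294]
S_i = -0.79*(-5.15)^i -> [-0.79, 4.07, -20.95, 107.91, -555.72]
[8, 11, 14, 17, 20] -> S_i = 8 + 3*i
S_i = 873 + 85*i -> [873, 958, 1043, 1128, 1213]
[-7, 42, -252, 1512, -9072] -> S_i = -7*-6^i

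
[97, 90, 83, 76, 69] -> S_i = 97 + -7*i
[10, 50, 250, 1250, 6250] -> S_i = 10*5^i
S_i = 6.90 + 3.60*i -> [6.9, 10.5, 14.1, 17.7, 21.3]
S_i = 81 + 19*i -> [81, 100, 119, 138, 157]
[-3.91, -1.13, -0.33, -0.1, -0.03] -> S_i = -3.91*0.29^i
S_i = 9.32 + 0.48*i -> [9.32, 9.8, 10.28, 10.76, 11.24]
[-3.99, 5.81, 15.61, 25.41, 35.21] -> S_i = -3.99 + 9.80*i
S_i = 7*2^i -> [7, 14, 28, 56, 112]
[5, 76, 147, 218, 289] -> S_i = 5 + 71*i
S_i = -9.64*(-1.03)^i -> [-9.64, 9.93, -10.23, 10.53, -10.85]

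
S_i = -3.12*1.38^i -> [-3.12, -4.31, -5.94, -8.2, -11.32]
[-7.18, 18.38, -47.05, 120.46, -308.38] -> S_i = -7.18*(-2.56)^i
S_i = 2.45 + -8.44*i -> [2.45, -5.99, -14.43, -22.87, -31.31]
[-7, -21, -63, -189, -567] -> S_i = -7*3^i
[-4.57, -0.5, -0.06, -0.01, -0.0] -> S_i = -4.57*0.11^i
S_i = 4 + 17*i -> [4, 21, 38, 55, 72]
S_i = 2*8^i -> [2, 16, 128, 1024, 8192]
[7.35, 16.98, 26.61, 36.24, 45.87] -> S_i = 7.35 + 9.63*i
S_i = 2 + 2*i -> [2, 4, 6, 8, 10]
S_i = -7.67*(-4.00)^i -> [-7.67, 30.68, -122.72, 490.88, -1963.52]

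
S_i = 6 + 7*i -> [6, 13, 20, 27, 34]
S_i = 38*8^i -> [38, 304, 2432, 19456, 155648]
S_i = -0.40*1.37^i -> [-0.4, -0.55, -0.75, -1.03, -1.41]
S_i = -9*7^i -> [-9, -63, -441, -3087, -21609]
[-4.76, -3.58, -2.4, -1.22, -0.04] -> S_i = -4.76 + 1.18*i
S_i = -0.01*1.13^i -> [-0.01, -0.01, -0.01, -0.01, -0.02]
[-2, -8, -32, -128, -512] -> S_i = -2*4^i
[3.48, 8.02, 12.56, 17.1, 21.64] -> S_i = 3.48 + 4.54*i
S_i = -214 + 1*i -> [-214, -213, -212, -211, -210]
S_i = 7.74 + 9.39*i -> [7.74, 17.13, 26.52, 35.91, 45.3]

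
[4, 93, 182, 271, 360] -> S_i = 4 + 89*i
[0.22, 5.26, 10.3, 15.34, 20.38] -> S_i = 0.22 + 5.04*i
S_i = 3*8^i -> [3, 24, 192, 1536, 12288]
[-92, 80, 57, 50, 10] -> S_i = Random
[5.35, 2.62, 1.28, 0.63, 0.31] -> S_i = 5.35*0.49^i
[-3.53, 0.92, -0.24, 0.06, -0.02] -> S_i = -3.53*(-0.26)^i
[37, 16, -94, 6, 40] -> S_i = Random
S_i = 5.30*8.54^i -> [5.3, 45.26, 386.54, 3301.03, 28190.8]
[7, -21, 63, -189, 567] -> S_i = 7*-3^i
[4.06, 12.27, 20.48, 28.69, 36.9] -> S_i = 4.06 + 8.21*i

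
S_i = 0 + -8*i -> [0, -8, -16, -24, -32]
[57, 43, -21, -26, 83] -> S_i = Random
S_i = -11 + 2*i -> [-11, -9, -7, -5, -3]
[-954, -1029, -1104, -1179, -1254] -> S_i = -954 + -75*i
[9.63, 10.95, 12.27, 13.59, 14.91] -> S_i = 9.63 + 1.32*i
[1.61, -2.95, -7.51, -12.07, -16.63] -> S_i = 1.61 + -4.56*i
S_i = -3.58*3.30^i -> [-3.58, -11.81, -38.99, -128.65, -424.56]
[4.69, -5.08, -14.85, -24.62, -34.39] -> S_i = 4.69 + -9.77*i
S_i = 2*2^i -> [2, 4, 8, 16, 32]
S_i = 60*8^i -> [60, 480, 3840, 30720, 245760]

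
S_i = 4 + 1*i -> [4, 5, 6, 7, 8]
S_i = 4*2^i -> [4, 8, 16, 32, 64]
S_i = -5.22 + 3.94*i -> [-5.22, -1.28, 2.66, 6.6, 10.54]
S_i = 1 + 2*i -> [1, 3, 5, 7, 9]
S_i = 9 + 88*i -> [9, 97, 185, 273, 361]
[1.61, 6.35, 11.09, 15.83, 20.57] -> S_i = 1.61 + 4.74*i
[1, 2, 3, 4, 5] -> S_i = 1 + 1*i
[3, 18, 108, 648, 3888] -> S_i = 3*6^i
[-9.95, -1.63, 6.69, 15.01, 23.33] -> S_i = -9.95 + 8.32*i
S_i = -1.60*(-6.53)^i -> [-1.6, 10.45, -68.23, 445.51, -2909.19]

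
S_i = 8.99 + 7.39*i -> [8.99, 16.38, 23.77, 31.16, 38.55]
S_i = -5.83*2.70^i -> [-5.83, -15.74, -42.5, -114.75, -309.83]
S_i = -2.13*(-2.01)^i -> [-2.13, 4.28, -8.61, 17.3, -34.77]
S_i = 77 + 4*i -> [77, 81, 85, 89, 93]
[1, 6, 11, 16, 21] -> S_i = 1 + 5*i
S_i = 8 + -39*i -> [8, -31, -70, -109, -148]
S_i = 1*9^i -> [1, 9, 81, 729, 6561]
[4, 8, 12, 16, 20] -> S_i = 4 + 4*i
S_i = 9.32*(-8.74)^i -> [9.32, -81.46, 711.93, -6222.29, 54382.81]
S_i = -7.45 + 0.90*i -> [-7.45, -6.55, -5.65, -4.75, -3.85]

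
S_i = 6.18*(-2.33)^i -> [6.18, -14.4, 33.55, -78.17, 182.14]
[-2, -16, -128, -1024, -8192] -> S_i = -2*8^i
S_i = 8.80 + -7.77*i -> [8.8, 1.03, -6.74, -14.51, -22.28]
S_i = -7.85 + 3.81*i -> [-7.85, -4.04, -0.23, 3.58, 7.39]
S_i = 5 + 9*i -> [5, 14, 23, 32, 41]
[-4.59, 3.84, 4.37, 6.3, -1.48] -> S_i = Random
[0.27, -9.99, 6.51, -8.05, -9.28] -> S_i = Random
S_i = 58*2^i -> [58, 116, 232, 464, 928]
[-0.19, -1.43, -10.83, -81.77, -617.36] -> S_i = -0.19*7.55^i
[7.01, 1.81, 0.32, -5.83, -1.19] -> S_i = Random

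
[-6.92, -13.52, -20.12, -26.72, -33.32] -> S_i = -6.92 + -6.60*i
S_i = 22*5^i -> [22, 110, 550, 2750, 13750]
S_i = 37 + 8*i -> [37, 45, 53, 61, 69]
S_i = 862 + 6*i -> [862, 868, 874, 880, 886]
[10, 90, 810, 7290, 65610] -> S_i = 10*9^i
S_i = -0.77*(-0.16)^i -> [-0.77, 0.12, -0.02, 0.0, -0.0]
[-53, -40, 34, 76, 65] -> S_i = Random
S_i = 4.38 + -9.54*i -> [4.38, -5.16, -14.7, -24.24, -33.78]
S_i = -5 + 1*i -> [-5, -4, -3, -2, -1]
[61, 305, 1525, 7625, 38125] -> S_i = 61*5^i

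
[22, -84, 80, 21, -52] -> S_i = Random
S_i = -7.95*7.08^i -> [-7.95, -56.29, -398.5, -2821.41, -19975.62]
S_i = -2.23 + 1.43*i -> [-2.23, -0.8, 0.63, 2.06, 3.49]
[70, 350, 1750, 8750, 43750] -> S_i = 70*5^i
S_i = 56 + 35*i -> [56, 91, 126, 161, 196]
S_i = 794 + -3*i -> [794, 791, 788, 785, 782]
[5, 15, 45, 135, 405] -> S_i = 5*3^i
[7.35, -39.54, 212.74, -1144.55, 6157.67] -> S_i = 7.35*(-5.38)^i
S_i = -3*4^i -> [-3, -12, -48, -192, -768]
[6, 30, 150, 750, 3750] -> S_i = 6*5^i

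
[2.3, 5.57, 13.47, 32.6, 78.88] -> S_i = 2.30*2.42^i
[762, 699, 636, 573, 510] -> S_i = 762 + -63*i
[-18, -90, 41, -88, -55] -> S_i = Random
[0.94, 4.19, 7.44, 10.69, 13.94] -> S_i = 0.94 + 3.25*i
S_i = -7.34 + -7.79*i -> [-7.34, -15.13, -22.92, -30.71, -38.5]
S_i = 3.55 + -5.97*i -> [3.55, -2.42, -8.39, -14.36, -20.33]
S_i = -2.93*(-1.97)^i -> [-2.93, 5.77, -11.37, 22.4, -44.13]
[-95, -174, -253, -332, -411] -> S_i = -95 + -79*i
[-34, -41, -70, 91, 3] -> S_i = Random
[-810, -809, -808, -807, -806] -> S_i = -810 + 1*i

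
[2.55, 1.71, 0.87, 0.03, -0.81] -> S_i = 2.55 + -0.84*i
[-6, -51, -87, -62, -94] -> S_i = Random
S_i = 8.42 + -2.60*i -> [8.42, 5.82, 3.22, 0.62, -1.98]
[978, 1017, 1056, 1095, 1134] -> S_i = 978 + 39*i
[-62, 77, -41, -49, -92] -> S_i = Random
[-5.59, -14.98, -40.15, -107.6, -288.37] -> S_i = -5.59*2.68^i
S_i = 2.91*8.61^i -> [2.91, 25.06, 215.72, 1857.39, 15992.1]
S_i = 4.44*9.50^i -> [4.44, 42.18, 400.71, 3806.75, 36164.08]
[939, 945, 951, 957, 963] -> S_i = 939 + 6*i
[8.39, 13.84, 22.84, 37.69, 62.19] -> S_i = 8.39*1.65^i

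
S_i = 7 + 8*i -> [7, 15, 23, 31, 39]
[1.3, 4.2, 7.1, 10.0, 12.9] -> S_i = 1.30 + 2.90*i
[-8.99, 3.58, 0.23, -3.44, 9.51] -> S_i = Random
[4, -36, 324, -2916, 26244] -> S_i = 4*-9^i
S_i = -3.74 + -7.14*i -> [-3.74, -10.88, -18.02, -25.16, -32.3]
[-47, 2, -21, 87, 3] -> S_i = Random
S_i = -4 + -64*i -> [-4, -68, -132, -196, -260]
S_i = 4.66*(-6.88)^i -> [4.66, -32.06, 220.58, -1517.58, 10440.94]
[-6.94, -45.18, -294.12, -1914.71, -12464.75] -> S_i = -6.94*6.51^i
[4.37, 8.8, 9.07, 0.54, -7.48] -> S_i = Random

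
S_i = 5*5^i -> [5, 25, 125, 625, 3125]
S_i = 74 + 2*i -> [74, 76, 78, 80, 82]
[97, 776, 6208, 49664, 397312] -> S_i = 97*8^i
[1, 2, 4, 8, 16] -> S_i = 1*2^i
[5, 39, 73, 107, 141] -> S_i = 5 + 34*i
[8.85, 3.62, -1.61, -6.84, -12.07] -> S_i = 8.85 + -5.23*i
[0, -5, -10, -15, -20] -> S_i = 0 + -5*i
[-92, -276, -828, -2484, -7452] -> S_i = -92*3^i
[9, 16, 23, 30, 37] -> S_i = 9 + 7*i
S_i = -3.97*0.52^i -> [-3.97, -2.06, -1.07, -0.56, -0.29]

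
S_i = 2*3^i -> [2, 6, 18, 54, 162]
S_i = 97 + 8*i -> [97, 105, 113, 121, 129]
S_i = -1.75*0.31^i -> [-1.75, -0.54, -0.17, -0.05, -0.02]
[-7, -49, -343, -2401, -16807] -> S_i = -7*7^i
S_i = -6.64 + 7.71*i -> [-6.64, 1.07, 8.78, 16.49, 24.2]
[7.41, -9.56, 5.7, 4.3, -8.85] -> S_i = Random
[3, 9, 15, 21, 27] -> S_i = 3 + 6*i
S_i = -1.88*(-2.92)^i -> [-1.88, 5.49, -16.03, 46.81, -136.68]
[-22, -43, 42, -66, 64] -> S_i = Random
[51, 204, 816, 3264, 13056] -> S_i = 51*4^i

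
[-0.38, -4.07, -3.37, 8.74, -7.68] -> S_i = Random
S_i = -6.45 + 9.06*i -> [-6.45, 2.61, 11.67, 20.73, 29.79]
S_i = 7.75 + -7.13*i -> [7.75, 0.62, -6.51, -13.64, -20.77]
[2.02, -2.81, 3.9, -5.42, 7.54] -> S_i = 2.02*(-1.39)^i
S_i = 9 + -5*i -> [9, 4, -1, -6, -11]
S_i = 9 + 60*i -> [9, 69, 129, 189, 249]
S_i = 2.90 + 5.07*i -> [2.9, 7.97, 13.04, 18.11, 23.18]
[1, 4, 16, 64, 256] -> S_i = 1*4^i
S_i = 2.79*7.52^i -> [2.79, 20.98, 157.78, 1186.47, 8922.27]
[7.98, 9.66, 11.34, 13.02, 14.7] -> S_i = 7.98 + 1.68*i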